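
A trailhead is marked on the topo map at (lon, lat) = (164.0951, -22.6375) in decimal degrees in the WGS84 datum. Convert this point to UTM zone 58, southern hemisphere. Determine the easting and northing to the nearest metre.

Zone 58 central meridian λ₀ = 6×58 − 183 = 165°; Δλ = -0.9049°.
Transverse Mercator on WGS84 with k₀ = 0.9996 gives E = 407015.946 m, N = 7496325.331 m.

E 407016 m, N 7496325 m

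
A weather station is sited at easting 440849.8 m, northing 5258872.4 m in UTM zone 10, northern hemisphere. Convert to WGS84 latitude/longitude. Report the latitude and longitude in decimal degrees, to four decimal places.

lat 47.4806°, lon -123.7851°

Zone 10N: λ₀ = -123°, k₀ = 0.9996, false easting 500000 m.
Meridian distance M = (N − FN)/k₀ = 5260976.8 m.
Inverse transverse Mercator on WGS84 gives φ = 47.48060002°, λ = -123.78510007°.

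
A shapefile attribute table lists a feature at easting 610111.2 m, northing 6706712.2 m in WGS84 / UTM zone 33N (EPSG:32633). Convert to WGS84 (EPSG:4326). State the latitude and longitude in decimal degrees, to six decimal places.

lat 60.481500°, lon 17.003500°

Zone 33N: λ₀ = 15°, k₀ = 0.9996, false easting 500000 m.
Meridian distance M = (N − FN)/k₀ = 6709396.0 m.
Inverse transverse Mercator on WGS84 gives φ = 60.48149965°, λ = 17.00350019°.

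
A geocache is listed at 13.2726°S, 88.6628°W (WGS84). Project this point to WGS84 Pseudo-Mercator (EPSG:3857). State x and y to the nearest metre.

Web Mercator is spherical with R = a = 6378137 m.
x = R·λ = 6378137 × -1.547457784 = -9869897.748 m.
y = R·ln tan(π/4 + φ/2) = 6378137 × -0.233750610 = -1490893.416 m.

x -9869898 m, y -1490893 m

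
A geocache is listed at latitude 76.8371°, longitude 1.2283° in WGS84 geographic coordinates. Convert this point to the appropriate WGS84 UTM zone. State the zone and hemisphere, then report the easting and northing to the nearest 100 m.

Longitude 1.2283° lies in the 6° band [0°, 6°), giving zone 31; latitude is north of the equator, so 31N.
Zone 31 central meridian λ₀ = 6×31 − 183 = 3°; Δλ = -1.7717°.
Transverse Mercator on WGS84 with k₀ = 0.9996 gives E = 454969.139 m, N = 8529272.897 m.

Zone 31N: E 455000 m, N 8529300 m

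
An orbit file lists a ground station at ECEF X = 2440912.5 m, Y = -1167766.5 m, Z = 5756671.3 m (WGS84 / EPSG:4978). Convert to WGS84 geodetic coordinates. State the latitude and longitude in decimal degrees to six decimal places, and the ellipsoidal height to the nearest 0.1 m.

lat 64.972400°, lon -25.567101°, h 289.8 m

λ = atan2(Y, X) = -25.56710115°; p = √(X²+Y²) = 2705870.0 m.
Bowring's method on WGS84 (a = 6378137 m, b = 6356752.314 m) gives φ = 64.97240007°, h = 289.816 m.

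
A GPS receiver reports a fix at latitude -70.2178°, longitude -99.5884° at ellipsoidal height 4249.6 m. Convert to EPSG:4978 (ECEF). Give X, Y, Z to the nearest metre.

WGS84: a = 6378137 m, e² = 0.006694380; N(φ) = a/√(1−e²sin²φ) = 6397124.881 m.
X = (N+h)·cosφ·cosλ = -360874.837 m; Y = (N+h)·cosφ·sinλ = -2136250.320 m; Z = (N(1−e²)+h)·sinφ = -5983305.982 m.

X -360875 m, Y -2136250 m, Z -5983306 m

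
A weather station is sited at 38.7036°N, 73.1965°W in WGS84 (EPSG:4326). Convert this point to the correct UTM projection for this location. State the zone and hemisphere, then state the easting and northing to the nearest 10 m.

Longitude -73.1965° lies in the 6° band [-78°, -72°), giving zone 18; latitude is north of the equator, so 18N.
Zone 18 central meridian λ₀ = 6×18 − 183 = -75°; Δλ = +1.8035°.
Transverse Mercator on WGS84 with k₀ = 0.9996 gives E = 656823.393 m, N = 4285429.202 m.

Zone 18N: E 656820 m, N 4285430 m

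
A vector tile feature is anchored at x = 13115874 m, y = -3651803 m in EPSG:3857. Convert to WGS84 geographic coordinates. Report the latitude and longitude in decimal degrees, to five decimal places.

lat -31.14660°, lon 117.82190°

R = 6378137 m. λ = x/R = 117.82190079°.
φ = 2·arctan(exp(y/R)) − 90° = 2·arctan(0.56409) − 90° = -31.14660296°.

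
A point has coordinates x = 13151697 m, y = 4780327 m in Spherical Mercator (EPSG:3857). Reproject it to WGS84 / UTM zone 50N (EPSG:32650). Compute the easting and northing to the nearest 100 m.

Web Mercator inverse (R = 6378137 m) → φ = 39.40830038°, λ = 118.14370427°.
UTM 50N forward: E = 598464.938 m, N = 4362711.644 m.

E 598500 m, N 4362700 m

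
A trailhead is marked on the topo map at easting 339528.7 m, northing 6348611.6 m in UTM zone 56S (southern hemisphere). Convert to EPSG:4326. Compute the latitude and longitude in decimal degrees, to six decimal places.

lat -32.989100°, lon 151.282500°

Zone 56S: λ₀ = 153°, k₀ = 0.9996, false easting 500000 m, false northing 10000000 m.
Meridian distance M = (N − FN)/k₀ = -3652849.5 m.
Inverse transverse Mercator on WGS84 gives φ = -32.98910035°, λ = 151.28249978°.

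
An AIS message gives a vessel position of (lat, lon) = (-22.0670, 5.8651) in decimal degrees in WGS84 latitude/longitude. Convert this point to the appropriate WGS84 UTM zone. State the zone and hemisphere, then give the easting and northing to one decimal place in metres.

Longitude 5.8651° lies in the 6° band [0°, 6°), giving zone 31; latitude is south of the equator, so 31S.
Zone 31 central meridian λ₀ = 6×31 − 183 = 3°; Δλ = +2.8651°.
Transverse Mercator on WGS84 with k₀ = 0.9996 gives E = 795687.975 m, N = 7556977.976 m.

Zone 31S: E 795688.0 m, N 7556978.0 m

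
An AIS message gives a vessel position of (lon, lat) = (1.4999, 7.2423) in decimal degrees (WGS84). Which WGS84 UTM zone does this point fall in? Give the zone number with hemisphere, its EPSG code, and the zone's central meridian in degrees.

UTM zone = ⌊(λ + 180)/6⌋ + 1; 1.4999° ∈ [0°, 6°) → zone 31.
Hemisphere: N (φ ≥ 0).
Central meridian λ₀ = 6×31 − 183 = 3°.
EPSG code: 32631.

Zone 31N (EPSG:32631), central meridian 3°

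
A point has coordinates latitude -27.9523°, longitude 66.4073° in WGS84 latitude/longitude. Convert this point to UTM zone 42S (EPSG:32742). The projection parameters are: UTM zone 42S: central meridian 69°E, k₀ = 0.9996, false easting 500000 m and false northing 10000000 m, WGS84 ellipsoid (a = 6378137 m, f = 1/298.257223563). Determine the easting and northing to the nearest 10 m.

E 244920 m, N 6905380 m

Zone 42 central meridian λ₀ = 6×42 − 183 = 69°; Δλ = -2.5927°.
Transverse Mercator on WGS84 with k₀ = 0.9996 gives E = 244917.881 m, N = 6905375.133 m.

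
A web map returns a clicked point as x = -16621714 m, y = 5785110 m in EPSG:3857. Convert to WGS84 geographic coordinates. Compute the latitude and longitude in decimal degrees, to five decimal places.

lat 46.02970°, lon -149.31540°

R = 6378137 m. λ = x/R = -149.31539734°.
φ = 2·arctan(exp(y/R)) − 90° = 2·arctan(2.47694) − 90° = 46.02970035°.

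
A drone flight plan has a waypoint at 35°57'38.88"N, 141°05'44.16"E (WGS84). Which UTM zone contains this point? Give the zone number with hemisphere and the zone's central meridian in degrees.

Zone 54N, central meridian 141°

UTM zone = ⌊(λ + 180)/6⌋ + 1; 141.0956° ∈ [138°, 144°) → zone 54.
Hemisphere: N (φ ≥ 0).
Central meridian λ₀ = 6×54 − 183 = 141°.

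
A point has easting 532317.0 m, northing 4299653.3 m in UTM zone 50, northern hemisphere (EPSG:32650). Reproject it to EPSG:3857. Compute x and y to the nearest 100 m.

x 13065800 m, y 4699500 m

Unproject from UTM 50N (λ₀ = 117°) → φ = 38.84510031°, λ = 117.37239989°.
Web Mercator (R = 6378137 m): x = 13065835.788 m, y = 4699507.746 m.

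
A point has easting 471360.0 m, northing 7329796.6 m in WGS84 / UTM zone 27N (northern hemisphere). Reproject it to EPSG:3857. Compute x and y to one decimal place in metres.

Unproject from UTM 27N (λ₀ = -21°) → φ = 66.08739976°, λ = -21.63320009°.
Web Mercator (R = 6378137 m): x = -2408196.818 m, y = 9900807.361 m.

x -2408196.8 m, y 9900807.4 m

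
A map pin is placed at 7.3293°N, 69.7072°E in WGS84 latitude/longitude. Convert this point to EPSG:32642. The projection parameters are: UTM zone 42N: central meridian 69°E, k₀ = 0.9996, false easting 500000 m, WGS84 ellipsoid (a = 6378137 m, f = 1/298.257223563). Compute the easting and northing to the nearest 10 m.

Zone 42 central meridian λ₀ = 6×42 − 183 = 69°; Δλ = +0.7072°.
Transverse Mercator on WGS84 with k₀ = 0.9996 gives E = 578056.857 m, N = 810213.554 m.

E 578060 m, N 810210 m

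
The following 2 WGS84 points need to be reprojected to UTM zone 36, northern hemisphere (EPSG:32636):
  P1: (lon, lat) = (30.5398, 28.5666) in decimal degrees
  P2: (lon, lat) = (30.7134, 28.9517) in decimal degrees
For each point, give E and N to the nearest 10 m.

UTM zone 36N: λ₀ = 33°, k₀ = 0.9996.
P1 (28.5666°, 30.5398°) → (259343.554, 3162441.755) m.
P2 (28.9517°, 30.7134°) → (277150.197, 3204787.724) m.

P1: E 259340 m, N 3162440 m; P2: E 277150 m, N 3204790 m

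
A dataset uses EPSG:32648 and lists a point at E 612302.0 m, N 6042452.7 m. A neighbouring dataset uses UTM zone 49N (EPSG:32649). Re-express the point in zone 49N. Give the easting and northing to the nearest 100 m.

UTM 48N → geographic: φ = 54.51719971°, λ = 106.73489984°.
UTM 49N (λ₀ = 111°) forward: E = 223984.761 m, N = 6049439.966 m.

E 224000 m, N 6049400 m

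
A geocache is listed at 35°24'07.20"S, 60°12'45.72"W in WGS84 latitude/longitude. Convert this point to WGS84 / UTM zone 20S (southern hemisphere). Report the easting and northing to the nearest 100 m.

Zone 20 central meridian λ₀ = 6×20 − 183 = -63°; Δλ = +2.7873°.
Transverse Mercator on WGS84 with k₀ = 0.9996 gives E = 753128.645 m, N = 6078806.693 m.

E 753100 m, N 6078800 m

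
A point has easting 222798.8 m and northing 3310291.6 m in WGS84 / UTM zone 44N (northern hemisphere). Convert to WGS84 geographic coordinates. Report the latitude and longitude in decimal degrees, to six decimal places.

Zone 44N: λ₀ = 81°, k₀ = 0.9996, false easting 500000 m.
Meridian distance M = (N − FN)/k₀ = 3311616.2 m.
Inverse transverse Mercator on WGS84 gives φ = 29.89210036°, λ = 78.12960012°.

lat 29.892100°, lon 78.129600°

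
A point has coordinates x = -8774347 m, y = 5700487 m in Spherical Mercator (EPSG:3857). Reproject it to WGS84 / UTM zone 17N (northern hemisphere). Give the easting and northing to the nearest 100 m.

E 670200 m, N 5040700 m

Web Mercator inverse (R = 6378137 m) → φ = 45.49939723°, λ = -78.82130018°.
UTM 17N forward: E = 670216.005 m, N = 5040738.342 m.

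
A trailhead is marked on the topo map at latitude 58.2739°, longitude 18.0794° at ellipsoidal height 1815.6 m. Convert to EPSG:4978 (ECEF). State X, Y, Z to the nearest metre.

WGS84: a = 6378137 m, e² = 0.006694380; N(φ) = a/√(1−e²sin²φ) = 6393638.619 m.
X = (N+h)·cosφ·cosλ = 3197062.732 m; Y = (N+h)·cosφ·sinλ = 1043689.060 m; Z = (N(1−e²)+h)·sinφ = 5403386.367 m.

X 3197063 m, Y 1043689 m, Z 5403386 m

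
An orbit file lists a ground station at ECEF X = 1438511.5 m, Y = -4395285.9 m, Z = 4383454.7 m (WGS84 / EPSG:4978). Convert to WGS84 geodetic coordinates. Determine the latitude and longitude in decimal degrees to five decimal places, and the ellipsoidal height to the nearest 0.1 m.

λ = atan2(Y, X) = -71.87750044°; p = √(X²+Y²) = 4624700.4 m.
Bowring's method on WGS84 (a = 6378137 m, b = 6356752.314 m) gives φ = 43.65800006°, h = 4021.236 m.

lat 43.65800°, lon -71.87750°, h 4021.2 m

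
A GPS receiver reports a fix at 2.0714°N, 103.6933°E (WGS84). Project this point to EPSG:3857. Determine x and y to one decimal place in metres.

x 11543085.4 m, y 230637.4 m

Web Mercator is spherical with R = a = 6378137 m.
x = R·λ = 6378137 × 1.809789497 = 11543085.355 m.
y = R·ln tan(π/4 + φ/2) = 6378137 × 0.036160628 = 230637.440 m.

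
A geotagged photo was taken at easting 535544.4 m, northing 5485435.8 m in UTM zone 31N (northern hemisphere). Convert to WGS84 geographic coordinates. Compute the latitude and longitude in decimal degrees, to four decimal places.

Zone 31N: λ₀ = 3°, k₀ = 0.9996, false easting 500000 m.
Meridian distance M = (N − FN)/k₀ = 5487630.9 m.
Inverse transverse Mercator on WGS84 gives φ = 49.52050011°, λ = 3.49109947°.

lat 49.5205°, lon 3.4911°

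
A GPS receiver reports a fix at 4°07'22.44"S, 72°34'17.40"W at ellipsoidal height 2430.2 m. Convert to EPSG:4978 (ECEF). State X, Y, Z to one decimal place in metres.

WGS84: a = 6378137 m, e² = 0.006694380; N(φ) = a/√(1−e²sin²φ) = 6378247.356 m.
X = (N+h)·cosφ·cosλ = 1906165.556 m; Y = (N+h)·cosφ·sinλ = -6071995.655 m; Z = (N(1−e²)+h)·sinφ = -455675.958 m.

X 1906165.6 m, Y -6071995.7 m, Z -455676.0 m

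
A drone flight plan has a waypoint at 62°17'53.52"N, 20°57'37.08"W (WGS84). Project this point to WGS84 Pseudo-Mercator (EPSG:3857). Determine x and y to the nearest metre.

Web Mercator is spherical with R = a = 6378137 m.
x = R·λ = 6378137 × -0.365826247 = -2333289.923 m.
y = R·ln tan(π/4 + φ/2) = 6378137 × 1.400126655 = 8930199.622 m.

x -2333290 m, y 8930200 m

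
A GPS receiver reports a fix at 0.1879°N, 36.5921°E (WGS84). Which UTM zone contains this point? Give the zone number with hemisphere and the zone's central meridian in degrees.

UTM zone = ⌊(λ + 180)/6⌋ + 1; 36.5921° ∈ [36°, 42°) → zone 37.
Hemisphere: N (φ ≥ 0).
Central meridian λ₀ = 6×37 − 183 = 39°.

Zone 37N, central meridian 39°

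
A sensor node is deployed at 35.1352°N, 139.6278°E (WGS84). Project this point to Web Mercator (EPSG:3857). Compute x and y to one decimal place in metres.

x 15543295.6 m, y 4182269.5 m

Web Mercator is spherical with R = a = 6378137 m.
x = R·λ = 6378137 × 2.436964837 = 15543295.597 m.
y = R·ln tan(π/4 + φ/2) = 6378137 × 0.655719608 = 4182269.497 m.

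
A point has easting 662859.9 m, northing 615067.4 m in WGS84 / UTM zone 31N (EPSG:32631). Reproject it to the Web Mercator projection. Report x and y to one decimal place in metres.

x 497631.5 m, y 620212.0 m

Unproject from UTM 31N (λ₀ = 3°) → φ = 5.56269962°, λ = 4.47030015°.
Web Mercator (R = 6378137 m): x = 497631.537 m, y = 620212.006 m.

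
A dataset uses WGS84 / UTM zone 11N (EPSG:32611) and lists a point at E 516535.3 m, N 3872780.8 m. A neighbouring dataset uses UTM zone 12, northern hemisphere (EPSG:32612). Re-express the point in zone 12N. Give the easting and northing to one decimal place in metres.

UTM 11N → geographic: φ = 34.99749982°, λ = -116.81880013°.
UTM 12N (λ₀ = -111°) forward: E = -31305.539 m, N = 3888270.838 m.

E -31305.5 m, N 3888270.8 m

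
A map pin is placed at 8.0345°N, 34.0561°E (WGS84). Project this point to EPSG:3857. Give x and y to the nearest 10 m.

Web Mercator is spherical with R = a = 6378137 m.
x = R·λ = 6378137 × 0.594391075 = 3791107.710 m.
y = R·ln tan(π/4 + φ/2) = 6378137 × 0.140690327 = 897342.181 m.

x 3791110 m, y 897340 m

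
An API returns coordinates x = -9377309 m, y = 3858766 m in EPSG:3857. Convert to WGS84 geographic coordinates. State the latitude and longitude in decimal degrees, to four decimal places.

R = 6378137 m. λ = x/R = -84.23779999°.
φ = 2·arctan(exp(y/R)) − 90° = 2·arctan(1.83125) − 90° = 32.72429761°.

lat 32.7243°, lon -84.2378°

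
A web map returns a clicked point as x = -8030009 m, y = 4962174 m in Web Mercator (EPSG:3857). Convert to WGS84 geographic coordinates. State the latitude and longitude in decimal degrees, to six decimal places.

R = 6378137 m. λ = x/R = -72.13479816°.
φ = 2·arctan(exp(y/R)) − 90° = 2·arctan(2.17711) − 90° = 40.65900266°.

lat 40.659003°, lon -72.134798°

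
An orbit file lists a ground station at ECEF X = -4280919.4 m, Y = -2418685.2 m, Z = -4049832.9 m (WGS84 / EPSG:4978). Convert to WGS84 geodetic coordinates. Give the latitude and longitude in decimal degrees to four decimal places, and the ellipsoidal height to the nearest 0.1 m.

lat -39.6655°, lon -150.5339°, h 576.1 m

λ = atan2(Y, X) = -150.53389932°; p = √(X²+Y²) = 4916941.0 m.
Bowring's method on WGS84 (a = 6378137 m, b = 6356752.314 m) gives φ = -39.66550020°, h = 576.111 m.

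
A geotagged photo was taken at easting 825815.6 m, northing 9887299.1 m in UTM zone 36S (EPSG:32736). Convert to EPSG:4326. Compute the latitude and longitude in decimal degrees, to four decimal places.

lat -1.0183°, lon 35.9272°

Zone 36S: λ₀ = 33°, k₀ = 0.9996, false easting 500000 m, false northing 10000000 m.
Meridian distance M = (N − FN)/k₀ = -112746.0 m.
Inverse transverse Mercator on WGS84 gives φ = -1.01830023°, λ = 35.92719994°.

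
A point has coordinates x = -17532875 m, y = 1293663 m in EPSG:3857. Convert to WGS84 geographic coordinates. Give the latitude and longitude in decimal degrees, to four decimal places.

lat 11.5423°, lon -157.5005°

R = 6378137 m. λ = x/R = -157.50049587°.
φ = 2·arctan(exp(y/R)) − 90° = 2·arctan(1.22486) − 90° = 11.54230155°.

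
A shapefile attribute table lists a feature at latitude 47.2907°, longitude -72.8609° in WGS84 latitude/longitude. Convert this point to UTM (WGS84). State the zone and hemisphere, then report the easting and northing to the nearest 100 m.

Longitude -72.8609° lies in the 6° band [-78°, -72°), giving zone 18; latitude is north of the equator, so 18N.
Zone 18 central meridian λ₀ = 6×18 − 183 = -75°; Δλ = +2.1391°.
Transverse Mercator on WGS84 with k₀ = 0.9996 gives E = 661739.188 m, N = 5239688.399 m.

Zone 18N: E 661700 m, N 5239700 m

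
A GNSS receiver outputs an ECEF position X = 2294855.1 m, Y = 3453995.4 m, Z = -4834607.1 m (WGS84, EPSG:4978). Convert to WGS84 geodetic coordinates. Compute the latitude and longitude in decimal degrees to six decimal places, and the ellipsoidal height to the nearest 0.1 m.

lat -49.568800°, lon 56.399700°, h 3657.8 m

λ = atan2(Y, X) = 56.39970029°; p = √(X²+Y²) = 4146859.6 m.
Bowring's method on WGS84 (a = 6378137 m, b = 6356752.314 m) gives φ = -49.56879997°, h = 3657.754 m.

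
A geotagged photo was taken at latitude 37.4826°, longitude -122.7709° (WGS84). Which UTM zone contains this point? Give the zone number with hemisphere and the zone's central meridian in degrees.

UTM zone = ⌊(λ + 180)/6⌋ + 1; -122.7709° ∈ [-126°, -120°) → zone 10.
Hemisphere: N (φ ≥ 0).
Central meridian λ₀ = 6×10 − 183 = -123°.

Zone 10N, central meridian -123°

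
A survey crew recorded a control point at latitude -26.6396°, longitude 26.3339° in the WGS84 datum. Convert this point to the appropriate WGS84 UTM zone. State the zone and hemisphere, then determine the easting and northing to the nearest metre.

Zone 35S: E 433702 m, N 7053309 m

Longitude 26.3339° lies in the 6° band [24°, 30°), giving zone 35; latitude is south of the equator, so 35S.
Zone 35 central meridian λ₀ = 6×35 − 183 = 27°; Δλ = -0.6661°.
Transverse Mercator on WGS84 with k₀ = 0.9996 gives E = 433702.489 m, N = 7053308.556 m.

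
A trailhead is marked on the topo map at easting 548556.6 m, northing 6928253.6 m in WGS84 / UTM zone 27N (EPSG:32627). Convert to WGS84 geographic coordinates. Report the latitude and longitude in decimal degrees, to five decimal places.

lat 62.48220°, lon -20.05800°

Zone 27N: λ₀ = -21°, k₀ = 0.9996, false easting 500000 m.
Meridian distance M = (N − FN)/k₀ = 6931026.0 m.
Inverse transverse Mercator on WGS84 gives φ = 62.48219995°, λ = -20.05799989°.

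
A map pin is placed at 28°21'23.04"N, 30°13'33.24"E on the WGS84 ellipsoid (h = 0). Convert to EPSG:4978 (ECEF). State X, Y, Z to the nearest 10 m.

WGS84: a = 6378137 m, e² = 0.006694380; N(φ) = a/√(1−e²sin²φ) = 6382958.374 m.
X = (N+h)·cosφ·cosλ = 4853413.290 m; Y = (N+h)·cosφ·sinλ = 2827691.875 m; Z = (N(1−e²)+h)·sinφ = 3011321.232 m.

X 4853410 m, Y 2827690 m, Z 3011320 m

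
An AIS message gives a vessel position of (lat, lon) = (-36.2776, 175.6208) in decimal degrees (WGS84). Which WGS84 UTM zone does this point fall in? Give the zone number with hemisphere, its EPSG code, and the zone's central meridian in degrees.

Zone 60S (EPSG:32760), central meridian 177°

UTM zone = ⌊(λ + 180)/6⌋ + 1; 175.6208° ∈ [174°, 180°) → zone 60.
Hemisphere: S (φ < 0).
Central meridian λ₀ = 6×60 − 183 = 177°.
EPSG code: 32760.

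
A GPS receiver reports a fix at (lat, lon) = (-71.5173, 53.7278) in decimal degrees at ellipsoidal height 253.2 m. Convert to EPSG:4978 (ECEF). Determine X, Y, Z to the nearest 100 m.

X 1199900 m, Y 1635200 m, Z -6027100 m

WGS84: a = 6378137 m, e² = 0.006694380; N(φ) = a/√(1−e²sin²φ) = 6397427.429 m.
X = (N+h)·cosφ·cosλ = 1199917.152 m; Y = (N+h)·cosφ·sinλ = 1635151.515 m; Z = (N(1−e²)+h)·sinφ = -6027066.770 m.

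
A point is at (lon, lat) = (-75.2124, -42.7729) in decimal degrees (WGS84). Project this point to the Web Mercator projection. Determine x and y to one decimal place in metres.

x -8372606.1 m, y -5277468.5 m

Web Mercator is spherical with R = a = 6378137 m.
x = R·λ = 6378137 × -1.312704018 = -8372606.069 m.
y = R·ln tan(π/4 + φ/2) = 6378137 × -0.827431042 = -5277468.547 m.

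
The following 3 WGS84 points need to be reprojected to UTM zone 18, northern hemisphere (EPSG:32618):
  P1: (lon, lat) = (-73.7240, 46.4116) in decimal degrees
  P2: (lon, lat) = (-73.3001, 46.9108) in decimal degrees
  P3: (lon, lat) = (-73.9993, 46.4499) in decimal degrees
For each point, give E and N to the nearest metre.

UTM zone 18N: λ₀ = -75°, k₀ = 0.9996.
P1 (46.4116°, -73.7240°) → (598068.064, 5140571.746) m.
P2 (46.9108°, -73.3001°) → (629449.563, 5196654.300) m.
P3 (46.4499°, -73.9993°) → (576855.907, 5144522.909) m.

P1: E 598068 m, N 5140572 m; P2: E 629450 m, N 5196654 m; P3: E 576856 m, N 5144523 m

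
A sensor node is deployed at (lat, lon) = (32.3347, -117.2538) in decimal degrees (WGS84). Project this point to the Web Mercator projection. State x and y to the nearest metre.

Web Mercator is spherical with R = a = 6378137 m.
x = R·λ = 6378137 × -2.046464870 = -13052633.310 m.
y = R·ln tan(π/4 + φ/2) = 6378137 × 0.596933844 = 3807325.836 m.

x -13052633 m, y 3807326 m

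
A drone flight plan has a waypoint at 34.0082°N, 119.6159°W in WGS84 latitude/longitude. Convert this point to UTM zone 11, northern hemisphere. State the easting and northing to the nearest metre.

E 258419 m, N 3766151 m

Zone 11 central meridian λ₀ = 6×11 − 183 = -117°; Δλ = -2.6159°.
Transverse Mercator on WGS84 with k₀ = 0.9996 gives E = 258418.852 m, N = 3766150.967 m.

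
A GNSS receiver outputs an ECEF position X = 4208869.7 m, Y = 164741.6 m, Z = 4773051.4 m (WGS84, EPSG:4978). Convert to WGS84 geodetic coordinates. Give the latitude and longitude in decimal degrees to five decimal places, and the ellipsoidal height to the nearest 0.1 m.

lat 48.76330°, lon 2.24150°, h -262.0 m

λ = atan2(Y, X) = 2.24150024°; p = √(X²+Y²) = 4212092.6 m.
Bowring's method on WGS84 (a = 6378137 m, b = 6356752.314 m) gives φ = 48.76329979°, h = -262.017 m.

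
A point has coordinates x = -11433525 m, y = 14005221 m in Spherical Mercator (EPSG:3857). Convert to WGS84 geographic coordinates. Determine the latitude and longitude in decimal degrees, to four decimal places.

R = 6378137 m. λ = x/R = -102.70910259°.
φ = 2·arctan(exp(y/R)) − 90° = 2·arctan(8.98734) − 90° = 77.30189979°.

lat 77.3019°, lon -102.7091°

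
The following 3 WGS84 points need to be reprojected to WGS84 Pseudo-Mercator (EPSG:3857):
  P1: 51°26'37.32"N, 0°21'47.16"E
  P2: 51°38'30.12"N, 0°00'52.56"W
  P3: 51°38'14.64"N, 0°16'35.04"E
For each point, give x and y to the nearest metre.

P1: x 40420 m, y 6700158 m; P2: x -1625 m, y 6735598 m; P3: x 30769 m, y 6734826 m

Web Mercator: x = R·λ, y = R·ln tan(π/4+φ/2), R = 6378137 m.
P1 (51.4437°, 0.3631°) → (40420.107, 6700157.600) m.
P2 (51.6417°, -0.0146°) → (-1625.265, 6735597.701) m.
P3 (51.6374°, 0.2764°) → (30768.707, 6734826.401) m.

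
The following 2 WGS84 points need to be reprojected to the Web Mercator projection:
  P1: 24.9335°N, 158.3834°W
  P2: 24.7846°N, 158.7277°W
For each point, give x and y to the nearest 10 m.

Web Mercator: x = R·λ, y = R·ln tan(π/4+φ/2), R = 6378137 m.
P1 (24.9335°, -158.3834°) → (-17631159.438, 2867578.805) m.
P2 (24.7846°, -158.7277°) → (-17669486.739, 2849310.689) m.

P1: x -17631160 m, y 2867580 m; P2: x -17669490 m, y 2849310 m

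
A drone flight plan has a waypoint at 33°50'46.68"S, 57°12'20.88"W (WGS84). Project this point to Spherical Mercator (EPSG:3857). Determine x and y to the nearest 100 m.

Web Mercator is spherical with R = a = 6378137 m.
x = R·λ = 6378137 × -0.998429561 = -6368120.526 m.
y = R·ln tan(π/4 + φ/2) = 6378137 × -0.628425275 = -4008182.496 m.

x -6368100 m, y -4008200 m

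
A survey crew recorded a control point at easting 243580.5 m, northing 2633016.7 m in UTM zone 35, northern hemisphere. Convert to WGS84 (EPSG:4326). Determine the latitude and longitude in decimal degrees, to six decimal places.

lat 23.787900°, lon 24.483600°

Zone 35N: λ₀ = 27°, k₀ = 0.9996, false easting 500000 m.
Meridian distance M = (N − FN)/k₀ = 2634070.3 m.
Inverse transverse Mercator on WGS84 gives φ = 23.78790030°, λ = 24.48359976°.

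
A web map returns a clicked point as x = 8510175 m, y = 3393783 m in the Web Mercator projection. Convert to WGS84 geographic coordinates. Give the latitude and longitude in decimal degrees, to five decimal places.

R = 6378137 m. λ = x/R = 76.44820273°.
φ = 2·arctan(exp(y/R)) − 90° = 2·arctan(1.70250) − 90° = 29.14240095°.

lat 29.14240°, lon 76.44820°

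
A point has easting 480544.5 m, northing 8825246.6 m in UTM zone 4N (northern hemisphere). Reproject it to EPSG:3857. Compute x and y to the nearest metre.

Unproject from UTM 4N (λ₀ = -159°) → φ = 79.49380000°, λ = -159.95580063°.
Web Mercator (R = 6378137 m): x = -17806198.275 m, y = 15222068.773 m.

x -17806198 m, y 15222069 m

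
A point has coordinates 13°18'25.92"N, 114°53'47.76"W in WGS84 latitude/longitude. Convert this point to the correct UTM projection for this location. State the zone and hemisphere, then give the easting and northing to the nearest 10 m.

Longitude -114.8966° lies in the 6° band [-120°, -114°), giving zone 11; latitude is north of the equator, so 11N.
Zone 11 central meridian λ₀ = 6×11 − 183 = -117°; Δλ = +2.1034°.
Transverse Mercator on WGS84 with k₀ = 0.9996 gives E = 727857.822 m, N = 1472071.223 m.

Zone 11N: E 727860 m, N 1472070 m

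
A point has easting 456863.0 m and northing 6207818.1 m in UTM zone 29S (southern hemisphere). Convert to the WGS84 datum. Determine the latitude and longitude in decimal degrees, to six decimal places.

Zone 29S: λ₀ = -9°, k₀ = 0.9996, false easting 500000 m, false northing 10000000 m.
Meridian distance M = (N − FN)/k₀ = -3793699.4 m.
Inverse transverse Mercator on WGS84 gives φ = -34.26989961°, λ = -9.46859970°.

lat -34.269900°, lon -9.468600°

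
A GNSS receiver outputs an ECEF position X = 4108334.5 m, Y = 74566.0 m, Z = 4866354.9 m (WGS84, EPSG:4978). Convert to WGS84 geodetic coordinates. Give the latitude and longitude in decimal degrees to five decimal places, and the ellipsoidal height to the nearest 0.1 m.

lat 50.01270°, lon 1.03980°, h 3469.1 m

λ = atan2(Y, X) = 1.03980045°; p = √(X²+Y²) = 4109011.1 m.
Bowring's method on WGS84 (a = 6378137 m, b = 6356752.314 m) gives φ = 50.01270028°, h = 3469.067 m.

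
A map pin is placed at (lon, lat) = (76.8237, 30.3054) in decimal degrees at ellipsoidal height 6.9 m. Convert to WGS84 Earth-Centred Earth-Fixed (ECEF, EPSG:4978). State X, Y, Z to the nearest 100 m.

WGS84: a = 6378137 m, e² = 0.006694380; N(φ) = a/√(1−e²sin²φ) = 6383580.019 m.
X = (N+h)·cosφ·cosλ = 1256280.757 m; Y = (N+h)·cosφ·sinλ = 5366163.630 m; Z = (N(1−e²)+h)·sinφ = 3199651.361 m.

X 1256300 m, Y 5366200 m, Z 3199700 m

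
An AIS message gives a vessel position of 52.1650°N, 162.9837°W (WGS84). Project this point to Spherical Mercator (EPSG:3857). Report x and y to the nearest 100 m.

x -18143300 m, y 6830000 m

Web Mercator is spherical with R = a = 6378137 m.
x = R·λ = 6378137 × -2.844602192 = -18143262.492 m.
y = R·ln tan(π/4 + φ/2) = 6378137 × 1.070847919 = 6830014.731 m.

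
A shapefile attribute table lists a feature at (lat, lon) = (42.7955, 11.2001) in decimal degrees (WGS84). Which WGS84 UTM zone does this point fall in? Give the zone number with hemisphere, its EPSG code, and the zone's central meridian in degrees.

UTM zone = ⌊(λ + 180)/6⌋ + 1; 11.2001° ∈ [6°, 12°) → zone 32.
Hemisphere: N (φ ≥ 0).
Central meridian λ₀ = 6×32 − 183 = 9°.
EPSG code: 32632.

Zone 32N (EPSG:32632), central meridian 9°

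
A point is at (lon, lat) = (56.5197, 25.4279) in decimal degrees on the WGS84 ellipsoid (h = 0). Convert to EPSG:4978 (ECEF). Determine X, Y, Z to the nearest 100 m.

X 3179600 m, Y 4807500 m, Z 2722000 m

WGS84: a = 6378137 m, e² = 0.006694380; N(φ) = a/√(1−e²sin²φ) = 6382076.579 m.
X = (N+h)·cosφ·cosλ = 3179613.400 m; Y = (N+h)·cosφ·sinλ = 4807462.407 m; Z = (N(1−e²)+h)·sinφ = 2721959.233 m.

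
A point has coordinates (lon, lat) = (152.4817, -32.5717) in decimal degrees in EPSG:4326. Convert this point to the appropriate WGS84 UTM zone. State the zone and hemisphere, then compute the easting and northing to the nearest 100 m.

Zone 56S: E 451300 m, N 6396100 m

Longitude 152.4817° lies in the 6° band [150°, 156°), giving zone 56; latitude is south of the equator, so 56S.
Zone 56 central meridian λ₀ = 6×56 − 183 = 153°; Δλ = -0.5183°.
Transverse Mercator on WGS84 with k₀ = 0.9996 gives E = 451349.716 m, N = 6396074.342 m.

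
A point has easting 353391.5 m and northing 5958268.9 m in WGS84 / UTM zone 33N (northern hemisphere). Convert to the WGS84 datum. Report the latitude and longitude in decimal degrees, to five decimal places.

lat 53.75240°, lon 12.77640°

Zone 33N: λ₀ = 15°, k₀ = 0.9996, false easting 500000 m.
Meridian distance M = (N − FN)/k₀ = 5960653.2 m.
Inverse transverse Mercator on WGS84 gives φ = 53.75239969°, λ = 12.77639960°.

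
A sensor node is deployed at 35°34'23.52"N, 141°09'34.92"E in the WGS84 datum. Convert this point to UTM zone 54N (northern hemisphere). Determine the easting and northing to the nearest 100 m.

E 514500 m, N 3936600 m

Zone 54 central meridian λ₀ = 6×54 − 183 = 141°; Δλ = +0.1597°.
Transverse Mercator on WGS84 with k₀ = 0.9996 gives E = 514470.542 m, N = 3936623.512 m.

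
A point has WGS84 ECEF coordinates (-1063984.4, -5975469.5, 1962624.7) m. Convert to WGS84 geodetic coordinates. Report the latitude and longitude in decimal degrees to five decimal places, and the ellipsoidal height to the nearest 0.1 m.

λ = atan2(Y, X) = -100.09620041°; p = √(X²+Y²) = 6069456.2 m.
Bowring's method on WGS84 (a = 6378137 m, b = 6356752.314 m) gives φ = 18.03210033°, h = 2783.208 m.

lat 18.03210°, lon -100.09620°, h 2783.2 m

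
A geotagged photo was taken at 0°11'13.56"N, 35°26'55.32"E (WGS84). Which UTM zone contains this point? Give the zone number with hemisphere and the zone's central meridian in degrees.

Zone 36N, central meridian 33°

UTM zone = ⌊(λ + 180)/6⌋ + 1; 35.4487° ∈ [30°, 36°) → zone 36.
Hemisphere: N (φ ≥ 0).
Central meridian λ₀ = 6×36 − 183 = 33°.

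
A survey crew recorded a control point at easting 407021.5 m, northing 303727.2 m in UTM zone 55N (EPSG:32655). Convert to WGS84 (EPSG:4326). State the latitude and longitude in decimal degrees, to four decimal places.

Zone 55N: λ₀ = 147°, k₀ = 0.9996, false easting 500000 m.
Meridian distance M = (N − FN)/k₀ = 303848.7 m.
Inverse transverse Mercator on WGS84 gives φ = 2.74759974°, λ = 146.16350022°.

lat 2.7476°, lon 146.1635°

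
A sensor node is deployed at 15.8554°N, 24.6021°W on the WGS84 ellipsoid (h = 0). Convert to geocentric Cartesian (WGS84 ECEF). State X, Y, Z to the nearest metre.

WGS84: a = 6378137 m, e² = 0.006694380; N(φ) = a/√(1−e²sin²φ) = 6379731.160 m.
X = (N+h)·cosφ·cosλ = 5579897.134 m; Y = (N+h)·cosφ·sinλ = -2554923.754 m; Z = (N(1−e²)+h)·sinφ = 1731341.173 m.

X 5579897 m, Y -2554924 m, Z 1731341 m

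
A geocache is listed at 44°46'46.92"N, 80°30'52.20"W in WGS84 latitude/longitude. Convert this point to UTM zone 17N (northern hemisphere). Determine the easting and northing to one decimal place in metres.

E 538411.2 m, N 4958593.0 m

Zone 17 central meridian λ₀ = 6×17 − 183 = -81°; Δλ = +0.4855°.
Transverse Mercator on WGS84 with k₀ = 0.9996 gives E = 538411.178 m, N = 4958592.969 m.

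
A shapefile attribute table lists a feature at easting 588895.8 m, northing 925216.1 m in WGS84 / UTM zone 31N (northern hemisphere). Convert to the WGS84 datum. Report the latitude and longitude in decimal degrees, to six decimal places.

Zone 31N: λ₀ = 3°, k₀ = 0.9996, false easting 500000 m.
Meridian distance M = (N − FN)/k₀ = 925586.3 m.
Inverse transverse Mercator on WGS84 gives φ = 8.36930019°, λ = 3.80740041°.

lat 8.369300°, lon 3.807400°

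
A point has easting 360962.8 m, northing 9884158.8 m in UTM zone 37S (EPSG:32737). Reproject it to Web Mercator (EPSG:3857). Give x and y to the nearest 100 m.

Unproject from UTM 37S (λ₀ = 39°) → φ = -1.04779963°, λ = 37.75039989°.
Web Mercator (R = 6378137 m): x = 4202355.294 m, y = -116647.023 m.

x 4202400 m, y -116600 m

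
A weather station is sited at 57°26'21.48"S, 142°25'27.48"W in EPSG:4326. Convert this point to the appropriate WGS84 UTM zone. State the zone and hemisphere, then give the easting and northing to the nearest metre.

Zone 7S: E 414503 m, N 3632816 m

Longitude -142.4243° lies in the 6° band [-144°, -138°), giving zone 7; latitude is south of the equator, so 7S.
Zone 7 central meridian λ₀ = 6×7 − 183 = -141°; Δλ = -1.4243°.
Transverse Mercator on WGS84 with k₀ = 0.9996 gives E = 414502.562 m, N = 3632815.809 m.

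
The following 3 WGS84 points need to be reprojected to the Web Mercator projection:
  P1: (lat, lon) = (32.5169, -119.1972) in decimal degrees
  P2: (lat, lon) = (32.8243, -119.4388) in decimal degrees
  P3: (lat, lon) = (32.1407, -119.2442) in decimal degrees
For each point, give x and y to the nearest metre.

P1: x -13268972 m, y 3831355 m; P2: x -13295866 m, y 3872006 m; P3: x -13274204 m, y 3781794 m

Web Mercator: x = R·λ, y = R·ln tan(π/4+φ/2), R = 6378137 m.
P1 (32.5169°, -119.1972°) → (-13268971.608, 3831354.683) m.
P2 (32.8243°, -119.4388°) → (-13295866.397, 3872005.881) m.
P3 (32.1407°, -119.2442°) → (-13274203.624, 3781793.892) m.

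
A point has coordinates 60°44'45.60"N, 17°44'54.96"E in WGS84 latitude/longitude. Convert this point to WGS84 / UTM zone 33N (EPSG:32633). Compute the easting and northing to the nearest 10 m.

E 649820 m, N 6737630 m

Zone 33 central meridian λ₀ = 6×33 − 183 = 15°; Δλ = +2.7486°.
Transverse Mercator on WGS84 with k₀ = 0.9996 gives E = 649815.869 m, N = 6737632.290 m.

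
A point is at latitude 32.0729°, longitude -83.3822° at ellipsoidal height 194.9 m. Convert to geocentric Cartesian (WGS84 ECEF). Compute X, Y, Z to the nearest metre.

WGS84: a = 6378137 m, e² = 0.006694380; N(φ) = a/√(1−e²sin²φ) = 6384165.025 m.
X = (N+h)·cosφ·cosλ = 623472.077 m; Y = (N+h)·cosφ·sinλ = -5373888.964 m; Z = (N(1−e²)+h)·sinφ = 3367387.561 m.

X 623472 m, Y -5373889 m, Z 3367388 m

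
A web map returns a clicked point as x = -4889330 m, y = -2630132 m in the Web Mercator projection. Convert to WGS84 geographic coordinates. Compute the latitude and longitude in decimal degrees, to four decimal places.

lat -22.9844°, lon -43.9216°

R = 6378137 m. λ = x/R = -43.92159868°.
φ = 2·arctan(exp(y/R)) − 90° = 2·arctan(0.66208) − 90° = -22.98439842°.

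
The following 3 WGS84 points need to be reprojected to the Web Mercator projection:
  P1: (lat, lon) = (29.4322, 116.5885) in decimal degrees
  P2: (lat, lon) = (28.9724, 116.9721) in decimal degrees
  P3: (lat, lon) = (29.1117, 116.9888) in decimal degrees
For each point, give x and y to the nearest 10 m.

P1: x 12978570 m, y 3430770 m; P2: x 13021270 m, y 3372130 m; P3: x 13023130 m, y 3389870 m

Web Mercator: x = R·λ, y = R·ln tan(π/4+φ/2), R = 6378137 m.
P1 (29.4322°, 116.5885°) → (12978572.452, 3430771.263) m.
P2 (28.9724°, 116.9721°) → (13021274.609, 3372133.642) m.
P3 (29.1117°, 116.9888°) → (13023133.645, 3389870.638) m.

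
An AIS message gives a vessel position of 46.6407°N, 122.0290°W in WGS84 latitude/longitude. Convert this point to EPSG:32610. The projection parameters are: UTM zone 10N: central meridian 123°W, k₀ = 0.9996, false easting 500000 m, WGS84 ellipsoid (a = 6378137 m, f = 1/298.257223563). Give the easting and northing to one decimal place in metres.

Zone 10 central meridian λ₀ = 6×10 − 183 = -123°; Δλ = +0.9710°.
Transverse Mercator on WGS84 with k₀ = 0.9996 gives E = 574314.048 m, N = 5165695.520 m.

E 574314.0 m, N 5165695.5 m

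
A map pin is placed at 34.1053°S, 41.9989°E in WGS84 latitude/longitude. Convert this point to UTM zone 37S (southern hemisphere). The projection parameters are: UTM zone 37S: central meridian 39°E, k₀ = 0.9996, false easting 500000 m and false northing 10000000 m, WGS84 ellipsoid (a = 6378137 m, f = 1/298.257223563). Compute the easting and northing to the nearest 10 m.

Zone 37 central meridian λ₀ = 6×37 − 183 = 39°; Δλ = +2.9989°.
Transverse Mercator on WGS84 with k₀ = 0.9996 gives E = 776646.976 m, N = 6222106.697 m.

E 776650 m, N 6222110 m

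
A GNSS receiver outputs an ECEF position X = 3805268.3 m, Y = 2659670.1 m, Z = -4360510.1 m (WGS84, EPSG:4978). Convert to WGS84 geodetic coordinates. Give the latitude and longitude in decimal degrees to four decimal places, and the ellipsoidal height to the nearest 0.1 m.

lat -43.3973°, lon 34.9514°, h 1211.0 m

λ = atan2(Y, X) = 34.95139972°; p = √(X²+Y²) = 4642619.1 m.
Bowring's method on WGS84 (a = 6378137 m, b = 6356752.314 m) gives φ = -43.39729952°, h = 1210.996 m.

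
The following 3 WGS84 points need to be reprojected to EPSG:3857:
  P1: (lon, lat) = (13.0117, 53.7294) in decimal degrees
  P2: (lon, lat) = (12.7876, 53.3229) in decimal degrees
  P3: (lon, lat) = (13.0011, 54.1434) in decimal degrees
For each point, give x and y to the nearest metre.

Web Mercator: x = R·λ, y = R·ln tan(π/4+φ/2), R = 6378137 m.
P1 (53.7294°, 13.0117°) → (1448455.818, 7119073.555) m.
P2 (53.3229°, 12.7876°) → (1423509.120, 7042950.465) m.
P3 (54.1434°, 13.0011°) → (1447275.832, 7197361.451) m.

P1: x 1448456 m, y 7119074 m; P2: x 1423509 m, y 7042950 m; P3: x 1447276 m, y 7197361 m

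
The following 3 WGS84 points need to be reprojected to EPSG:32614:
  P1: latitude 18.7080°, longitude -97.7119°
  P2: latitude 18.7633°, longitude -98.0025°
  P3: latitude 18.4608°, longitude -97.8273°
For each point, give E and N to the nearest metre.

P1: E 635816 m, N 2069009 m; P2: E 605139 m, N 2074932 m; P3: E 623826 m, N 2041569 m

UTM zone 14N: λ₀ = -99°, k₀ = 0.9996.
P1 (18.7080°, -97.7119°) → (635816.260, 2069008.538) m.
P2 (18.7633°, -98.0025°) → (605138.563, 2074931.860) m.
P3 (18.4608°, -97.8273°) → (623825.614, 2041569.190) m.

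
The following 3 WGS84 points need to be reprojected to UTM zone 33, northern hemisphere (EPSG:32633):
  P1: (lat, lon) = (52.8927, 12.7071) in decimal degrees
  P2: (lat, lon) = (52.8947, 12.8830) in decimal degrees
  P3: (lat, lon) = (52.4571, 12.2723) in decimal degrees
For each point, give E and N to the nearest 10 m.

P1: E 345750 m, N 5862800 m; P2: E 357590 m, N 5862660 m; P3: E 314670 m, N 5815380 m

UTM zone 33N: λ₀ = 15°, k₀ = 0.9996.
P1 (52.8927°, 12.7071°) → (345752.590, 5862796.381) m.
P2 (52.8947°, 12.8830°) → (357590.726, 5862655.516) m.
P3 (52.4571°, 12.2723°) → (314673.153, 5815379.148) m.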